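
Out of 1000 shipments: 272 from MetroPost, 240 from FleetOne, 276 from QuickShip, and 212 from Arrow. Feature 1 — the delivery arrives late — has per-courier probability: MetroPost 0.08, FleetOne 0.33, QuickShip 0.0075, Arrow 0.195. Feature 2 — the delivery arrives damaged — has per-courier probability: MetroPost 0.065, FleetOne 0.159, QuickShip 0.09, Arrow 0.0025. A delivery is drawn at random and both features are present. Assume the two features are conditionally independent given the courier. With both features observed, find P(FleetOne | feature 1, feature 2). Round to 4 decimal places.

0.8808

Compute prior × likelihood for every hypothesis:
  MetroPost: 0.272 × 0.08 × 0.065 = 0.0014144
  FleetOne: 0.24 × 0.33 × 0.159 = 0.0125928
  QuickShip: 0.276 × 0.0075 × 0.09 = 0.0001863
  Arrow: 0.212 × 0.195 × 0.0025 = 0.00010335
Total = 0.01429685.
P(FleetOne | evidence) = 0.0125928 / 0.01429685 ≈ 0.8808.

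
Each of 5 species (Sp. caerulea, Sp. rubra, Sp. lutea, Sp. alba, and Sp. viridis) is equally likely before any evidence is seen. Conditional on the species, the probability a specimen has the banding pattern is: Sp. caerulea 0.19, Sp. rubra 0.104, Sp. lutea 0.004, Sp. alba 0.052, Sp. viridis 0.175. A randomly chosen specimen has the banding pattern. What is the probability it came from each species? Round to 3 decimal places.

Sp. caerulea 0.362, Sp. rubra 0.198, Sp. lutea 0.008, Sp. alba 0.099, Sp. viridis 0.333

With a uniform prior (1/5 each), posterior ∝ likelihood:
  Sp. caerulea: 0.19
  Sp. rubra: 0.104
  Sp. lutea: 0.004
  Sp. alba: 0.052
  Sp. viridis: 0.175
Sum = 0.525.
P(Sp. caerulea | banded) = 0.19/0.525 ≈ 0.362
P(Sp. rubra | banded) = 0.104/0.525 ≈ 0.198
P(Sp. lutea | banded) = 0.004/0.525 ≈ 0.008
P(Sp. alba | banded) = 0.052/0.525 ≈ 0.099
P(Sp. viridis | banded) = 0.175/0.525 ≈ 0.333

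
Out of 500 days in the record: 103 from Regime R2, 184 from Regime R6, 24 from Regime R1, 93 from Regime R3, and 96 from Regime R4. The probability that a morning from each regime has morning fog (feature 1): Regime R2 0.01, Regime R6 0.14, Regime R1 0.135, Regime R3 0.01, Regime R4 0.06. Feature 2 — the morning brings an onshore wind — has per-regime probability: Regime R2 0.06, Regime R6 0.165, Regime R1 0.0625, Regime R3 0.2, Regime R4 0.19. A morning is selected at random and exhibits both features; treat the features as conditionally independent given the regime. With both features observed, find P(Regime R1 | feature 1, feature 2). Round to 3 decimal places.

Unnormalized posteriors (prior × likelihood):
  Regime R2: 0.206 × 0.01 × 0.06 = 0.0001236
  Regime R6: 0.368 × 0.14 × 0.165 = 0.0085008
  Regime R1: 0.048 × 0.135 × 0.0625 = 0.000405
  Regime R3: 0.186 × 0.01 × 0.2 = 0.000372
  Regime R4: 0.192 × 0.06 × 0.19 = 0.0021888
Normalizing constant = 0.0115902.
P(Regime R1 | evidence) = 0.000405 / 0.0115902 ≈ 0.035.

0.035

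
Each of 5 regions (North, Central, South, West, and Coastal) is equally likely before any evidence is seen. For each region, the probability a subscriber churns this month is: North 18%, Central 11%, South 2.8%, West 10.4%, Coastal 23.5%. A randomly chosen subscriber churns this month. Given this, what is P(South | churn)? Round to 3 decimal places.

0.043

With a uniform prior (1/5 each), posterior ∝ likelihood:
  North: 0.18
  Central: 0.11
  South: 0.028
  West: 0.104
  Coastal: 0.235
Sum = 0.657.
P(South | evidence) = 0.028 / 0.657 ≈ 0.043.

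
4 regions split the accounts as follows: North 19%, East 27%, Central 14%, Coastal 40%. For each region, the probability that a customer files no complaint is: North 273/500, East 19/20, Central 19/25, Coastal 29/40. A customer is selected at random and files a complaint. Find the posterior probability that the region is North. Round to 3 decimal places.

0.354

Taking complements, P(complaint | each) = North 0.454, East 0.05, Central 0.24, Coastal 0.275.
By Bayes' rule, posterior ∝ prior × likelihood:
  North: 0.19 × 0.454 = 0.08626
  East: 0.27 × 0.05 = 0.0135
  Central: 0.14 × 0.24 = 0.0336
  Coastal: 0.4 × 0.275 = 0.11
Normalizing constant = 0.24336.
P(North | evidence) = 0.08626 / 0.24336 ≈ 0.354.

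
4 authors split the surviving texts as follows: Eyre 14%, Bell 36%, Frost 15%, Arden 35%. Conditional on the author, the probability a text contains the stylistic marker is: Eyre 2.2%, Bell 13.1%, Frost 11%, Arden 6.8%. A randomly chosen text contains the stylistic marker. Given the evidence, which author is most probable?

Prior × likelihood for each hypothesis:
  Eyre: 0.14 × 0.022 = 0.00308
  Bell: 0.36 × 0.131 = 0.04716
  Frost: 0.15 × 0.11 = 0.0165
  Arden: 0.35 × 0.068 = 0.0238
Sum = 0.09054.
Largest term belongs to Bell, so Bell is most probable.

Bell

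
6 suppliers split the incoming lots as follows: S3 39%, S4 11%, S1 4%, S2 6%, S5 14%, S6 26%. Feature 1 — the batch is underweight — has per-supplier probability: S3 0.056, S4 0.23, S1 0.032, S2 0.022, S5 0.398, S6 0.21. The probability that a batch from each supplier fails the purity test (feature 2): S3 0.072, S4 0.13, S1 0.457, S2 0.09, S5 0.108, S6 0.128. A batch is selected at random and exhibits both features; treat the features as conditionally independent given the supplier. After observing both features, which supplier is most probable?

S6

Unnormalized posteriors (prior × likelihood):
  S3: 0.39 × 0.056 × 0.072 = 0.00157248
  S4: 0.11 × 0.23 × 0.13 = 0.003289
  S1: 0.04 × 0.032 × 0.457 = 0.00058496
  S2: 0.06 × 0.022 × 0.09 = 0.0001188
  S5: 0.14 × 0.398 × 0.108 = 0.00601776
  S6: 0.26 × 0.21 × 0.128 = 0.0069888
Total = 0.0185718.
Largest term belongs to S6, so S6 is most probable.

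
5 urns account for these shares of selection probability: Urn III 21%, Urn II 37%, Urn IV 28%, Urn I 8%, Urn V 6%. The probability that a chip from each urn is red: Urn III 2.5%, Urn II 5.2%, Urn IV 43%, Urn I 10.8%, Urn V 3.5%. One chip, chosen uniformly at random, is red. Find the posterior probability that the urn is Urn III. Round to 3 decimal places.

0.034

By Bayes' rule, posterior ∝ prior × likelihood:
  Urn III: 0.21 × 0.025 = 0.00525
  Urn II: 0.37 × 0.052 = 0.01924
  Urn IV: 0.28 × 0.43 = 0.1204
  Urn I: 0.08 × 0.108 = 0.00864
  Urn V: 0.06 × 0.035 = 0.0021
Normalizing constant = 0.15563.
P(Urn III | evidence) = 0.00525 / 0.15563 ≈ 0.034.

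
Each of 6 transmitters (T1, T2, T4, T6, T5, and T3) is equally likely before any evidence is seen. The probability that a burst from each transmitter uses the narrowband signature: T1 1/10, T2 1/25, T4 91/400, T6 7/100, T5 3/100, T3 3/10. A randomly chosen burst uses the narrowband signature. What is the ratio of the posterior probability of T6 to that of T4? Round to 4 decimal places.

With a uniform prior (1/6 each), posterior ∝ likelihood:
  T1: 0.1
  T2: 0.04
  T4: 0.2275
  T6: 0.07
  T5: 0.03
  T3: 0.3
Sum = 0.7675.
The ratio is 0.07 / 0.2275 (the normalizer cancels) = 0.3077.

0.3077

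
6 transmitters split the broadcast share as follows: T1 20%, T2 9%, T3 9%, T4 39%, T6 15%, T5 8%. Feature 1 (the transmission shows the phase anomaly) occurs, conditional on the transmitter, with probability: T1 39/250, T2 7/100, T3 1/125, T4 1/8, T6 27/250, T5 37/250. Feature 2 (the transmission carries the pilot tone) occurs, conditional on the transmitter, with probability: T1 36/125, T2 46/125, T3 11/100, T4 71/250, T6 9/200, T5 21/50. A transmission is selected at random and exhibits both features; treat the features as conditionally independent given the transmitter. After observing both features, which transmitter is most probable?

T4

Compute prior × likelihood for every hypothesis:
  T1: 0.2 × 0.156 × 0.288 = 0.0089856
  T2: 0.09 × 0.07 × 0.368 = 0.0023184
  T3: 0.09 × 0.008 × 0.11 = 0.0000792
  T4: 0.39 × 0.125 × 0.284 = 0.013845
  T6: 0.15 × 0.108 × 0.045 = 0.000729
  T5: 0.08 × 0.148 × 0.42 = 0.0049728
Sum = 0.03093.
Largest term belongs to T4, so T4 is most probable.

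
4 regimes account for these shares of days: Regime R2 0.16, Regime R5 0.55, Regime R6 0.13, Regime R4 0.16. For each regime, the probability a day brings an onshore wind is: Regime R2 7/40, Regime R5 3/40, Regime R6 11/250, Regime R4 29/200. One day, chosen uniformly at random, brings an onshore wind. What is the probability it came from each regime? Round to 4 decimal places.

Unnormalized posteriors (prior × likelihood):
  Regime R2: 0.16 × 0.175 = 0.028
  Regime R5: 0.55 × 0.075 = 0.04125
  Regime R6: 0.13 × 0.044 = 0.00572
  Regime R4: 0.16 × 0.145 = 0.0232
Normalizing constant = 0.09817.
P(Regime R2 | onshore) = 0.028/0.09817 ≈ 0.2852
P(Regime R5 | onshore) = 0.04125/0.09817 ≈ 0.4202
P(Regime R6 | onshore) = 0.00572/0.09817 ≈ 0.0583
P(Regime R4 | onshore) = 0.0232/0.09817 ≈ 0.2363
(Check: 0.2852+0.4202+0.0583+0.2363 = 1.0000.)

Regime R2 0.2852, Regime R5 0.4202, Regime R6 0.0583, Regime R4 0.2363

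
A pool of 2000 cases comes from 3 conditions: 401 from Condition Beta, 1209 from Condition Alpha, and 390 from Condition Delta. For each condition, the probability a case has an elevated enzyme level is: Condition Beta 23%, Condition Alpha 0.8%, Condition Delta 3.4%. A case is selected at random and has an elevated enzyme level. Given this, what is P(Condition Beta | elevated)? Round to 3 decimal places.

0.801

Prior × likelihood for each hypothesis:
  Condition Beta: 0.2005 × 0.23 = 0.046115
  Condition Alpha: 0.6045 × 0.008 = 0.004836
  Condition Delta: 0.195 × 0.034 = 0.00663
Total = 0.057581.
P(Condition Beta | evidence) = 0.046115 / 0.057581 ≈ 0.801.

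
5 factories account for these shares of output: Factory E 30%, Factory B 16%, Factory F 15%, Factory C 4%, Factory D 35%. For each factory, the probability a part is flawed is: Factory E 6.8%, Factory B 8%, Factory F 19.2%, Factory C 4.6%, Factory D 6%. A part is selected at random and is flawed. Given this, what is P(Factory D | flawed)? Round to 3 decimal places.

Compute prior × likelihood for every hypothesis:
  Factory E: 0.3 × 0.068 = 0.0204
  Factory B: 0.16 × 0.08 = 0.0128
  Factory F: 0.15 × 0.192 = 0.0288
  Factory C: 0.04 × 0.046 = 0.00184
  Factory D: 0.35 × 0.06 = 0.021
Total = 0.08484.
P(Factory D | evidence) = 0.021 / 0.08484 ≈ 0.248.

0.248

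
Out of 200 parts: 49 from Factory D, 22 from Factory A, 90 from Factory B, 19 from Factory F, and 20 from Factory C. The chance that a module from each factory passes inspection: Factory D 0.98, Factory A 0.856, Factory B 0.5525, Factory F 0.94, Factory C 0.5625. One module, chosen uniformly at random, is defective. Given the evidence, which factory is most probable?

Taking complements, P(defective | each) = Factory D 0.02, Factory A 0.144, Factory B 0.4475, Factory F 0.06, Factory C 0.4375.
Unnormalized posteriors (prior × likelihood):
  Factory D: 0.245 × 0.02 = 0.0049
  Factory A: 0.11 × 0.144 = 0.01584
  Factory B: 0.45 × 0.4475 = 0.201375
  Factory F: 0.095 × 0.06 = 0.0057
  Factory C: 0.1 × 0.4375 = 0.04375
Normalizing constant = 0.271565.
Largest term belongs to Factory B, so Factory B is most probable.

Factory B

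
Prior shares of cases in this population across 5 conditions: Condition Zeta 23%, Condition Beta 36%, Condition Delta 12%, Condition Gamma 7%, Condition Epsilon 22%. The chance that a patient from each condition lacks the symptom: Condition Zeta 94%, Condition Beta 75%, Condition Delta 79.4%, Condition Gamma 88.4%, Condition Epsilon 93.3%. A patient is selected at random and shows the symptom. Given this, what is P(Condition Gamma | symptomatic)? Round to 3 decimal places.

0.054

Taking complements, P(symptomatic | each) = Condition Zeta 0.06, Condition Beta 0.25, Condition Delta 0.206, Condition Gamma 0.116, Condition Epsilon 0.067.
Compute prior × likelihood for every hypothesis:
  Condition Zeta: 0.23 × 0.06 = 0.0138
  Condition Beta: 0.36 × 0.25 = 0.09
  Condition Delta: 0.12 × 0.206 = 0.02472
  Condition Gamma: 0.07 × 0.116 = 0.00812
  Condition Epsilon: 0.22 × 0.067 = 0.01474
Sum = 0.15138.
P(Condition Gamma | evidence) = 0.00812 / 0.15138 ≈ 0.054.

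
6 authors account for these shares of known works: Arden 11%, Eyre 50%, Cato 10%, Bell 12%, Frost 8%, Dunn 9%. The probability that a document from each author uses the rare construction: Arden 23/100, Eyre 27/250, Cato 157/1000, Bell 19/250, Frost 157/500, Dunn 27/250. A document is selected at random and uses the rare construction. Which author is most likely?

Eyre

Compute prior × likelihood for every hypothesis:
  Arden: 0.11 × 0.23 = 0.0253
  Eyre: 0.5 × 0.108 = 0.054
  Cato: 0.1 × 0.157 = 0.0157
  Bell: 0.12 × 0.076 = 0.00912
  Frost: 0.08 × 0.314 = 0.02512
  Dunn: 0.09 × 0.108 = 0.00972
Sum = 0.13896.
Largest term belongs to Eyre, so Eyre is most probable.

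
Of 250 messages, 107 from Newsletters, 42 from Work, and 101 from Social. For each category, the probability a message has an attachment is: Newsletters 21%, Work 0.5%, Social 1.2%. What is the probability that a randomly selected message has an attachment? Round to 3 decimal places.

Unnormalized posteriors (prior × likelihood):
  Newsletters: 0.428 × 0.21 = 0.08988
  Work: 0.168 × 0.005 = 0.00084
  Social: 0.404 × 0.012 = 0.004848
P(attachment) = 0.08988 + 0.00084 + 0.004848 = 0.095568 → 0.096.

0.096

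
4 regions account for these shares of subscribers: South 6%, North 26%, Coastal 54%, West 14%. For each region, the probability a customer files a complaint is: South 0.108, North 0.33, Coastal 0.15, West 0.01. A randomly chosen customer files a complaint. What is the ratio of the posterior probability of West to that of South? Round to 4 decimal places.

0.2160

Compute prior × likelihood for every hypothesis:
  South: 0.06 × 0.108 = 0.00648
  North: 0.26 × 0.33 = 0.0858
  Coastal: 0.54 × 0.15 = 0.081
  West: 0.14 × 0.01 = 0.0014
Sum = 0.17468.
The ratio is 0.0014 / 0.00648 (the normalizer cancels) = 0.2160.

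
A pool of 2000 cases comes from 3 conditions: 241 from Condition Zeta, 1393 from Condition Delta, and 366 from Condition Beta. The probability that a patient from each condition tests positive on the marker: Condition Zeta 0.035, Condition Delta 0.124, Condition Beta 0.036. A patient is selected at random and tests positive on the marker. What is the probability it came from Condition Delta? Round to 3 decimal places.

0.889

Compute prior × likelihood for every hypothesis:
  Condition Zeta: 0.1205 × 0.035 = 0.0042175
  Condition Delta: 0.6965 × 0.124 = 0.086366
  Condition Beta: 0.183 × 0.036 = 0.006588
Sum = 0.0971715.
P(Condition Delta | evidence) = 0.086366 / 0.0971715 ≈ 0.889.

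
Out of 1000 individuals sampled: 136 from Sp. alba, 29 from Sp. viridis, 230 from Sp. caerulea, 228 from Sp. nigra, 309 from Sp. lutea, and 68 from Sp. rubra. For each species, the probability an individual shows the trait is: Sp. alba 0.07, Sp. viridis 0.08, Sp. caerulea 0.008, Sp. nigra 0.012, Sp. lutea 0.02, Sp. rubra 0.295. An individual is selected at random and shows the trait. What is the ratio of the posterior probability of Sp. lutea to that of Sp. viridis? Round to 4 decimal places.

Prior × likelihood for each hypothesis:
  Sp. alba: 0.136 × 0.07 = 0.00952
  Sp. viridis: 0.029 × 0.08 = 0.00232
  Sp. caerulea: 0.23 × 0.008 = 0.00184
  Sp. nigra: 0.228 × 0.012 = 0.002736
  Sp. lutea: 0.309 × 0.02 = 0.00618
  Sp. rubra: 0.068 × 0.295 = 0.02006
Total = 0.042656.
The ratio is 0.00618 / 0.00232 (the normalizer cancels) = 2.6638.

2.6638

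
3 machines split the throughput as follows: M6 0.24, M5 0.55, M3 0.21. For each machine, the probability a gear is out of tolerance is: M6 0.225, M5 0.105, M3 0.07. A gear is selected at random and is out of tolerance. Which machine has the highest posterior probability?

M5

Prior × likelihood for each hypothesis:
  M6: 0.24 × 0.225 = 0.054
  M5: 0.55 × 0.105 = 0.05775
  M3: 0.21 × 0.07 = 0.0147
Sum = 0.12645.
Largest term belongs to M5, so M5 is most probable.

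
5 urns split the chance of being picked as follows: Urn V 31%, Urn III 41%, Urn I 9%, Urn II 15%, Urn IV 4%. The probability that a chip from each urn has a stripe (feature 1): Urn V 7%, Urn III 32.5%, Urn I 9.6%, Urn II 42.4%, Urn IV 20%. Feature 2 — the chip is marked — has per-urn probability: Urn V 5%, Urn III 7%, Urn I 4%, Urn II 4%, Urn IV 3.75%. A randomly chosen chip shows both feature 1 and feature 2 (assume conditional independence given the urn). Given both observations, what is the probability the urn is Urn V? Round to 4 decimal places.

0.0798

Compute prior × likelihood for every hypothesis:
  Urn V: 0.31 × 0.07 × 0.05 = 0.001085
  Urn III: 0.41 × 0.325 × 0.07 = 0.0093275
  Urn I: 0.09 × 0.096 × 0.04 = 0.0003456
  Urn II: 0.15 × 0.424 × 0.04 = 0.002544
  Urn IV: 0.04 × 0.2 × 0.0375 = 0.0003
Sum = 0.0136021.
P(Urn V | evidence) = 0.001085 / 0.0136021 ≈ 0.0798.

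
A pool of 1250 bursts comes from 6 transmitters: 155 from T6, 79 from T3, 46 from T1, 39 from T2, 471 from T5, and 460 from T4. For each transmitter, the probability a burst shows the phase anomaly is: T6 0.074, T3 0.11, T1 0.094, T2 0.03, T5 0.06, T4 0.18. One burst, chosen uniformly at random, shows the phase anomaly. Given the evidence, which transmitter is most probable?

T4

Prior × likelihood for each hypothesis:
  T6: 0.124 × 0.074 = 0.009176
  T3: 0.0632 × 0.11 = 0.006952
  T1: 0.0368 × 0.094 = 0.0034592
  T2: 0.0312 × 0.03 = 0.000936
  T5: 0.3768 × 0.06 = 0.022608
  T4: 0.368 × 0.18 = 0.06624
Sum = 0.1093712.
Largest term belongs to T4, so T4 is most probable.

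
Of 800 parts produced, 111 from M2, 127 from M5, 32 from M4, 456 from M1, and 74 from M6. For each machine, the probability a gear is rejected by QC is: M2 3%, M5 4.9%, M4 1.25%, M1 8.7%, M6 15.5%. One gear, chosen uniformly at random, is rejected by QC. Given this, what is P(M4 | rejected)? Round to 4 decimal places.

By Bayes' rule, posterior ∝ prior × likelihood:
  M2: 0.13875 × 0.03 = 0.0041625
  M5: 0.15875 × 0.049 = 0.00777875
  M4: 0.04 × 0.0125 = 0.0005
  M1: 0.57 × 0.087 = 0.04959
  M6: 0.0925 × 0.155 = 0.0143375
Sum = 0.07636875.
P(M4 | evidence) = 0.0005 / 0.07636875 ≈ 0.0065.

0.0065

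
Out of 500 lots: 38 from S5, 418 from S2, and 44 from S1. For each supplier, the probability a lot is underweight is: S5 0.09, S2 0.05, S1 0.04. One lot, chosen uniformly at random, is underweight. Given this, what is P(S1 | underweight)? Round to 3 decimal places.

0.067

Prior × likelihood for each hypothesis:
  S5: 0.076 × 0.09 = 0.00684
  S2: 0.836 × 0.05 = 0.0418
  S1: 0.088 × 0.04 = 0.00352
Normalizing constant = 0.05216.
P(S1 | evidence) = 0.00352 / 0.05216 ≈ 0.067.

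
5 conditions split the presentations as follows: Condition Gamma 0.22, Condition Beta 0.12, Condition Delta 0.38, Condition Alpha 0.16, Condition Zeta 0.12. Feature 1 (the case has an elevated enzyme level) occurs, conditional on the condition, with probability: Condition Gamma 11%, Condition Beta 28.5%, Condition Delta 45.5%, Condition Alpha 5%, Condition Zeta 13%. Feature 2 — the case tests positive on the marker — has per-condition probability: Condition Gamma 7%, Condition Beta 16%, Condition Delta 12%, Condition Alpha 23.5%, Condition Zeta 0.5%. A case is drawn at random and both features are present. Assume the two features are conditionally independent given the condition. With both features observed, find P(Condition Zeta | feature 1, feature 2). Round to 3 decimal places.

0.003

By Bayes' rule, posterior ∝ prior × likelihood:
  Condition Gamma: 0.22 × 0.11 × 0.07 = 0.001694
  Condition Beta: 0.12 × 0.285 × 0.16 = 0.005472
  Condition Delta: 0.38 × 0.455 × 0.12 = 0.020748
  Condition Alpha: 0.16 × 0.05 × 0.235 = 0.00188
  Condition Zeta: 0.12 × 0.13 × 0.005 = 0.000078
Total = 0.029872.
P(Condition Zeta | evidence) = 0.000078 / 0.029872 ≈ 0.003.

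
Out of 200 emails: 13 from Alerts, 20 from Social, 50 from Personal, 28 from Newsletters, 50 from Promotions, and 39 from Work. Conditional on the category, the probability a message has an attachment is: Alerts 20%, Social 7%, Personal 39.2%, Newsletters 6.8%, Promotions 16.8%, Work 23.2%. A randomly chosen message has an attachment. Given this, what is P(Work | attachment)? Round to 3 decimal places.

0.211

Compute prior × likelihood for every hypothesis:
  Alerts: 0.065 × 0.2 = 0.013
  Social: 0.1 × 0.07 = 0.007
  Personal: 0.25 × 0.392 = 0.098
  Newsletters: 0.14 × 0.068 = 0.00952
  Promotions: 0.25 × 0.168 = 0.042
  Work: 0.195 × 0.232 = 0.04524
Normalizing constant = 0.21476.
P(Work | evidence) = 0.04524 / 0.21476 ≈ 0.211.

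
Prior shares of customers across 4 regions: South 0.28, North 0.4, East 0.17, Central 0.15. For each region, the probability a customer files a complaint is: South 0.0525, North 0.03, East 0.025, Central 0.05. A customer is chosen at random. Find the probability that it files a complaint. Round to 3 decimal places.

0.038

Unnormalized posteriors (prior × likelihood):
  South: 0.28 × 0.0525 = 0.0147
  North: 0.4 × 0.03 = 0.012
  East: 0.17 × 0.025 = 0.00425
  Central: 0.15 × 0.05 = 0.0075
P(complaint) = 0.0147 + 0.012 + 0.00425 + 0.0075 = 0.03845 → 0.038.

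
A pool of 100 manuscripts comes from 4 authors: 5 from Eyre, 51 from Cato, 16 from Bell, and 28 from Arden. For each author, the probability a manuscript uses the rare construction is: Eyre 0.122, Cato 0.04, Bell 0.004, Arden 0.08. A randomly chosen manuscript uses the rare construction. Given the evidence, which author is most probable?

Arden

Compute prior × likelihood for every hypothesis:
  Eyre: 0.05 × 0.122 = 0.0061
  Cato: 0.51 × 0.04 = 0.0204
  Bell: 0.16 × 0.004 = 0.00064
  Arden: 0.28 × 0.08 = 0.0224
Total = 0.04954.
Largest term belongs to Arden, so Arden is most probable.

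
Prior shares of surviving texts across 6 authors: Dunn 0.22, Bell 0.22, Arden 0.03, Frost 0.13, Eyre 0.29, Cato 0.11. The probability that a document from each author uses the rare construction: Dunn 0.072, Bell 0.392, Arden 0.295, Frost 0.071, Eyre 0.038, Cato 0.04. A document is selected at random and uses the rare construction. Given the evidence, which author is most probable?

Bell

Compute prior × likelihood for every hypothesis:
  Dunn: 0.22 × 0.072 = 0.01584
  Bell: 0.22 × 0.392 = 0.08624
  Arden: 0.03 × 0.295 = 0.00885
  Frost: 0.13 × 0.071 = 0.00923
  Eyre: 0.29 × 0.038 = 0.01102
  Cato: 0.11 × 0.04 = 0.0044
Total = 0.13558.
Largest term belongs to Bell, so Bell is most probable.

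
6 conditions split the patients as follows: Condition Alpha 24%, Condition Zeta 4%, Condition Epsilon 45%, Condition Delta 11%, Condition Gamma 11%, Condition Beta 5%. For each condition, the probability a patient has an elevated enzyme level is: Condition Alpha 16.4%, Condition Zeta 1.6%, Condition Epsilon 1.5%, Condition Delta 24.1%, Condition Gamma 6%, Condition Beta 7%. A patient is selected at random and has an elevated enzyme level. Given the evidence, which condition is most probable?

Prior × likelihood for each hypothesis:
  Condition Alpha: 0.24 × 0.164 = 0.03936
  Condition Zeta: 0.04 × 0.016 = 0.00064
  Condition Epsilon: 0.45 × 0.015 = 0.00675
  Condition Delta: 0.11 × 0.241 = 0.02651
  Condition Gamma: 0.11 × 0.06 = 0.0066
  Condition Beta: 0.05 × 0.07 = 0.0035
Sum = 0.08336.
Largest term belongs to Condition Alpha, so Condition Alpha is most probable.

Condition Alpha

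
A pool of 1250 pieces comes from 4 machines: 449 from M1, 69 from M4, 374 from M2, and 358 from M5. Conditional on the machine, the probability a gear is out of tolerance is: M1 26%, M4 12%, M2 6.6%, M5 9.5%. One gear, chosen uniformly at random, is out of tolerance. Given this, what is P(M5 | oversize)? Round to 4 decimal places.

Unnormalized posteriors (prior × likelihood):
  M1: 0.3592 × 0.26 = 0.093392
  M4: 0.0552 × 0.12 = 0.006624
  M2: 0.2992 × 0.066 = 0.0197472
  M5: 0.2864 × 0.095 = 0.027208
Total = 0.1469712.
P(M5 | evidence) = 0.027208 / 0.1469712 ≈ 0.1851.

0.1851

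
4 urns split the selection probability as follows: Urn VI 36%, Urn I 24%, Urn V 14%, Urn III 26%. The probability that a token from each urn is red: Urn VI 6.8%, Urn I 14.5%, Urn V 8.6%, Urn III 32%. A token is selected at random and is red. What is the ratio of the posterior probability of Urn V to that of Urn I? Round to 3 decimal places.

0.346

By Bayes' rule, posterior ∝ prior × likelihood:
  Urn VI: 0.36 × 0.068 = 0.02448
  Urn I: 0.24 × 0.145 = 0.0348
  Urn V: 0.14 × 0.086 = 0.01204
  Urn III: 0.26 × 0.32 = 0.0832
Normalizing constant = 0.15452.
The ratio is 0.01204 / 0.0348 (the normalizer cancels) = 0.346.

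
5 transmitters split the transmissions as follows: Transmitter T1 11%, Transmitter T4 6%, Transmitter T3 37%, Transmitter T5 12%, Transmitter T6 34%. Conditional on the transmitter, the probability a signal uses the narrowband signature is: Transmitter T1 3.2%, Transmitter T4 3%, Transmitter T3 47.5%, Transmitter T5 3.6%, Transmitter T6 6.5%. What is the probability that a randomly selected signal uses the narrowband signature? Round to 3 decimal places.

0.207

Compute prior × likelihood for every hypothesis:
  Transmitter T1: 0.11 × 0.032 = 0.00352
  Transmitter T4: 0.06 × 0.03 = 0.0018
  Transmitter T3: 0.37 × 0.475 = 0.17575
  Transmitter T5: 0.12 × 0.036 = 0.00432
  Transmitter T6: 0.34 × 0.065 = 0.0221
P(narrowband) = 0.00352 + 0.0018 + 0.17575 + 0.00432 + 0.0221 = 0.20749 → 0.207.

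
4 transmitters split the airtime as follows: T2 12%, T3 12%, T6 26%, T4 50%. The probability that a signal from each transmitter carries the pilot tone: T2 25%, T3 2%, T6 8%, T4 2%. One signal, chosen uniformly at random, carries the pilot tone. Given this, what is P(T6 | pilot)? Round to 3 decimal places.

0.329

Compute prior × likelihood for every hypothesis:
  T2: 0.12 × 0.25 = 0.03
  T3: 0.12 × 0.02 = 0.0024
  T6: 0.26 × 0.08 = 0.0208
  T4: 0.5 × 0.02 = 0.01
Sum = 0.0632.
P(T6 | evidence) = 0.0208 / 0.0632 ≈ 0.329.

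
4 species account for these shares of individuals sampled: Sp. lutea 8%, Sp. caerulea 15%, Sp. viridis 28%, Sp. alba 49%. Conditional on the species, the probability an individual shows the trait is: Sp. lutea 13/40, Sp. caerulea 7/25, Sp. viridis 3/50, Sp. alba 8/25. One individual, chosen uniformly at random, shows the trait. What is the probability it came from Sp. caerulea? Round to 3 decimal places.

By Bayes' rule, posterior ∝ prior × likelihood:
  Sp. lutea: 0.08 × 0.325 = 0.026
  Sp. caerulea: 0.15 × 0.28 = 0.042
  Sp. viridis: 0.28 × 0.06 = 0.0168
  Sp. alba: 0.49 × 0.32 = 0.1568
Total = 0.2416.
P(Sp. caerulea | evidence) = 0.042 / 0.2416 ≈ 0.174.

0.174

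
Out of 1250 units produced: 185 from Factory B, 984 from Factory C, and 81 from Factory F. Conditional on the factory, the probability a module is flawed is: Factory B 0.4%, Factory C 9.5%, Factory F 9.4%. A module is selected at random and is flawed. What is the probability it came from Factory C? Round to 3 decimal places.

0.918

Prior × likelihood for each hypothesis:
  Factory B: 0.148 × 0.004 = 0.000592
  Factory C: 0.7872 × 0.095 = 0.074784
  Factory F: 0.0648 × 0.094 = 0.0060912
Total = 0.0814672.
P(Factory C | evidence) = 0.074784 / 0.0814672 ≈ 0.918.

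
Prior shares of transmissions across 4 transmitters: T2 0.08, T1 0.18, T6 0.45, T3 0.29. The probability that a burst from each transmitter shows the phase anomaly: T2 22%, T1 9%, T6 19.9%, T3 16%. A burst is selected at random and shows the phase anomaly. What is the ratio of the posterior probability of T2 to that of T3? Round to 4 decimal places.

0.3793

Prior × likelihood for each hypothesis:
  T2: 0.08 × 0.22 = 0.0176
  T1: 0.18 × 0.09 = 0.0162
  T6: 0.45 × 0.199 = 0.08955
  T3: 0.29 × 0.16 = 0.0464
Sum = 0.16975.
The ratio is 0.0176 / 0.0464 (the normalizer cancels) = 0.3793.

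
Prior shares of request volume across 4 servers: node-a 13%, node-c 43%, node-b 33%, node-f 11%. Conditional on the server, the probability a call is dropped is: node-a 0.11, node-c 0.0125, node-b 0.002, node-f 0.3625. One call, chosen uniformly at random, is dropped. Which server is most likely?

Compute prior × likelihood for every hypothesis:
  node-a: 0.13 × 0.11 = 0.0143
  node-c: 0.43 × 0.0125 = 0.005375
  node-b: 0.33 × 0.002 = 0.00066
  node-f: 0.11 × 0.3625 = 0.039875
Normalizing constant = 0.06021.
Largest term belongs to node-f, so node-f is most probable.

node-f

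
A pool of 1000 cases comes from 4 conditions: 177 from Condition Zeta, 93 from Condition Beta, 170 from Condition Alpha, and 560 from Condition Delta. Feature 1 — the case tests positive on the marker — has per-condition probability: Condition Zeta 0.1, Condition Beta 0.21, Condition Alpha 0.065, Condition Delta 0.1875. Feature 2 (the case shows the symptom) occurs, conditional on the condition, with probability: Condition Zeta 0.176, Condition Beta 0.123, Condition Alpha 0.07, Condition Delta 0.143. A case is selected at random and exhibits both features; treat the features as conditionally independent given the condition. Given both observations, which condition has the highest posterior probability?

Condition Delta

By Bayes' rule, posterior ∝ prior × likelihood:
  Condition Zeta: 0.177 × 0.1 × 0.176 = 0.0031152
  Condition Beta: 0.093 × 0.21 × 0.123 = 0.00240219
  Condition Alpha: 0.17 × 0.065 × 0.07 = 0.0007735
  Condition Delta: 0.56 × 0.1875 × 0.143 = 0.015015
Sum = 0.02130589.
Largest term belongs to Condition Delta, so Condition Delta is most probable.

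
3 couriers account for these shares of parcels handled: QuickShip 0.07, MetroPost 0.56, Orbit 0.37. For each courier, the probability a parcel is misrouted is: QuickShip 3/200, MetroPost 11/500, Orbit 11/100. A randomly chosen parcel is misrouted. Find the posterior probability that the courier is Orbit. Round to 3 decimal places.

0.753

Prior × likelihood for each hypothesis:
  QuickShip: 0.07 × 0.015 = 0.00105
  MetroPost: 0.56 × 0.022 = 0.01232
  Orbit: 0.37 × 0.11 = 0.0407
Normalizing constant = 0.05407.
P(Orbit | evidence) = 0.0407 / 0.05407 ≈ 0.753.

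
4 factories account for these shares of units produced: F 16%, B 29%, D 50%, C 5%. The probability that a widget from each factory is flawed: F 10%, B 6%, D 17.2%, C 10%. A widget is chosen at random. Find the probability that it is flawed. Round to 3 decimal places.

0.124

Compute prior × likelihood for every hypothesis:
  F: 0.16 × 0.1 = 0.016
  B: 0.29 × 0.06 = 0.0174
  D: 0.5 × 0.172 = 0.086
  C: 0.05 × 0.1 = 0.005
P(flawed) = 0.016 + 0.0174 + 0.086 + 0.005 = 0.1244 → 0.124.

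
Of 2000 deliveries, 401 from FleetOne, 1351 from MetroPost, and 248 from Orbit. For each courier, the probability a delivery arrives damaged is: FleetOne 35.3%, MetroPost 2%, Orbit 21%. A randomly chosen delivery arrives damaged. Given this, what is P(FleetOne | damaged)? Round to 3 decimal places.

0.642

Prior × likelihood for each hypothesis:
  FleetOne: 0.2005 × 0.353 = 0.0707765
  MetroPost: 0.6755 × 0.02 = 0.01351
  Orbit: 0.124 × 0.21 = 0.02604
Normalizing constant = 0.1103265.
P(FleetOne | evidence) = 0.0707765 / 0.1103265 ≈ 0.642.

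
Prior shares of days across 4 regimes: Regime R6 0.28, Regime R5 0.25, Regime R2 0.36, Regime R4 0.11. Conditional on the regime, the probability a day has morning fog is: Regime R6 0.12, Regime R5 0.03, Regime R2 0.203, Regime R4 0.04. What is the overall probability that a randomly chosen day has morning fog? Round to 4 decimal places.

By Bayes' rule, posterior ∝ prior × likelihood:
  Regime R6: 0.28 × 0.12 = 0.0336
  Regime R5: 0.25 × 0.03 = 0.0075
  Regime R2: 0.36 × 0.203 = 0.07308
  Regime R4: 0.11 × 0.04 = 0.0044
P(fog) = 0.0336 + 0.0075 + 0.07308 + 0.0044 = 0.11858 → 0.1186.

0.1186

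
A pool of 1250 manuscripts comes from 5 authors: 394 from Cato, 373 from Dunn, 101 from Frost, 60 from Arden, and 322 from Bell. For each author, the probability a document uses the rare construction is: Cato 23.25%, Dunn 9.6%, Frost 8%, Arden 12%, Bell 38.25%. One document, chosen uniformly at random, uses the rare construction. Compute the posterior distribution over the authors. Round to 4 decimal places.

Cato 0.3446, Dunn 0.1347, Frost 0.0304, Arden 0.0271, Bell 0.4633

By Bayes' rule, posterior ∝ prior × likelihood:
  Cato: 0.3152 × 0.2325 = 0.073284
  Dunn: 0.2984 × 0.096 = 0.0286464
  Frost: 0.0808 × 0.08 = 0.006464
  Arden: 0.048 × 0.12 = 0.00576
  Bell: 0.2576 × 0.3825 = 0.098532
Total = 0.2126864.
P(Cato | rare-form) = 0.073284/0.2126864 ≈ 0.3446
P(Dunn | rare-form) = 0.0286464/0.2126864 ≈ 0.1347
P(Frost | rare-form) = 0.006464/0.2126864 ≈ 0.0304
P(Arden | rare-form) = 0.00576/0.2126864 ≈ 0.0271
P(Bell | rare-form) = 0.098532/0.2126864 ≈ 0.4633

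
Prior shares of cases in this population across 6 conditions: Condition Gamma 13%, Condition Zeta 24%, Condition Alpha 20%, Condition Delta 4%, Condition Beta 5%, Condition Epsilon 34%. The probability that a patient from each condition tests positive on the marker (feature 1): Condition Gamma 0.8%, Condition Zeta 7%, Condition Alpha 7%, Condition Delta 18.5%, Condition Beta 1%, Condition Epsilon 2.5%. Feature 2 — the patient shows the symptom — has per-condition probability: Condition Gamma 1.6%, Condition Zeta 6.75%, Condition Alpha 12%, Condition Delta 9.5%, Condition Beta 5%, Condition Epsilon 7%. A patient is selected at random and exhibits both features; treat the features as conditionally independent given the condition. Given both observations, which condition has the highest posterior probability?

Condition Alpha

Compute prior × likelihood for every hypothesis:
  Condition Gamma: 0.13 × 0.008 × 0.016 = 0.00001664
  Condition Zeta: 0.24 × 0.07 × 0.0675 = 0.001134
  Condition Alpha: 0.2 × 0.07 × 0.12 = 0.00168
  Condition Delta: 0.04 × 0.185 × 0.095 = 0.000703
  Condition Beta: 0.05 × 0.01 × 0.05 = 0.000025
  Condition Epsilon: 0.34 × 0.025 × 0.07 = 0.000595
Normalizing constant = 0.00415364.
Largest term belongs to Condition Alpha, so Condition Alpha is most probable.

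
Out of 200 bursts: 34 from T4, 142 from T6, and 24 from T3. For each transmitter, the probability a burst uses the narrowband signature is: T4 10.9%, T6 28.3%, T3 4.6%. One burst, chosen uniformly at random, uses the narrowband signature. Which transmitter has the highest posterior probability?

T6

Prior × likelihood for each hypothesis:
  T4: 0.17 × 0.109 = 0.01853
  T6: 0.71 × 0.283 = 0.20093
  T3: 0.12 × 0.046 = 0.00552
Total = 0.22498.
Largest term belongs to T6, so T6 is most probable.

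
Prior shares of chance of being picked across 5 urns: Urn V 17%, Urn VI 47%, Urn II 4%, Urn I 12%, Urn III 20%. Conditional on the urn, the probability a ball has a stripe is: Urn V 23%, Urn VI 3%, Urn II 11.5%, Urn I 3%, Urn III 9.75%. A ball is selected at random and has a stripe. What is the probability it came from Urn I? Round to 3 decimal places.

0.044

Unnormalized posteriors (prior × likelihood):
  Urn V: 0.17 × 0.23 = 0.0391
  Urn VI: 0.47 × 0.03 = 0.0141
  Urn II: 0.04 × 0.115 = 0.0046
  Urn I: 0.12 × 0.03 = 0.0036
  Urn III: 0.2 × 0.0975 = 0.0195
Sum = 0.0809.
P(Urn I | evidence) = 0.0036 / 0.0809 ≈ 0.044.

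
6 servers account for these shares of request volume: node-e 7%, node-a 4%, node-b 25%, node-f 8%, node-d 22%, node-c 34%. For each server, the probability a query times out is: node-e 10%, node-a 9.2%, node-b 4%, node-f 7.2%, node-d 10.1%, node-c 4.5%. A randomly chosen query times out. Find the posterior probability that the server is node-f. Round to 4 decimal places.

By Bayes' rule, posterior ∝ prior × likelihood:
  node-e: 0.07 × 0.1 = 0.007
  node-a: 0.04 × 0.092 = 0.00368
  node-b: 0.25 × 0.04 = 0.01
  node-f: 0.08 × 0.072 = 0.00576
  node-d: 0.22 × 0.101 = 0.02222
  node-c: 0.34 × 0.045 = 0.0153
Normalizing constant = 0.06396.
P(node-f | evidence) = 0.00576 / 0.06396 ≈ 0.0901.

0.0901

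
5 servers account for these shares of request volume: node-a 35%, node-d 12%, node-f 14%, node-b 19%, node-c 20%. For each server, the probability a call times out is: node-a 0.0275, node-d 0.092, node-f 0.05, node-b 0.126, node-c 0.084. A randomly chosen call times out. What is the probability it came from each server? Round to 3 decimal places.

By Bayes' rule, posterior ∝ prior × likelihood:
  node-a: 0.35 × 0.0275 = 0.009625
  node-d: 0.12 × 0.092 = 0.01104
  node-f: 0.14 × 0.05 = 0.007
  node-b: 0.19 × 0.126 = 0.02394
  node-c: 0.2 × 0.084 = 0.0168
Normalizing constant = 0.068405.
P(node-a | timeout) = 0.009625/0.068405 ≈ 0.141
P(node-d | timeout) = 0.01104/0.068405 ≈ 0.161
P(node-f | timeout) = 0.007/0.068405 ≈ 0.102
P(node-b | timeout) = 0.02394/0.068405 ≈ 0.350
P(node-c | timeout) = 0.0168/0.068405 ≈ 0.246

node-a 0.141, node-d 0.161, node-f 0.102, node-b 0.350, node-c 0.246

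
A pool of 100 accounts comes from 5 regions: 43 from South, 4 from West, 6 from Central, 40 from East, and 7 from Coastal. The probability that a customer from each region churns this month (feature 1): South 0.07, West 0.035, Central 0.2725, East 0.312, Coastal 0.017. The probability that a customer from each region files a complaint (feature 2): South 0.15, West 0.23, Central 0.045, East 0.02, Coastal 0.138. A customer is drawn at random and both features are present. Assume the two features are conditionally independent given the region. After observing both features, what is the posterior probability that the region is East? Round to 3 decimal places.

0.303

By Bayes' rule, posterior ∝ prior × likelihood:
  South: 0.43 × 0.07 × 0.15 = 0.004515
  West: 0.04 × 0.035 × 0.23 = 0.000322
  Central: 0.06 × 0.2725 × 0.045 = 0.00073575
  East: 0.4 × 0.312 × 0.02 = 0.002496
  Coastal: 0.07 × 0.017 × 0.138 = 0.00016422
Normalizing constant = 0.00823297.
P(East | evidence) = 0.002496 / 0.00823297 ≈ 0.303.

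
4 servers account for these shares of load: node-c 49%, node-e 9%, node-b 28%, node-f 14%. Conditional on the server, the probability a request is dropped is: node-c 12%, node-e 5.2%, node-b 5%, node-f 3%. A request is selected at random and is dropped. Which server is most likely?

node-c

Compute prior × likelihood for every hypothesis:
  node-c: 0.49 × 0.12 = 0.0588
  node-e: 0.09 × 0.052 = 0.00468
  node-b: 0.28 × 0.05 = 0.014
  node-f: 0.14 × 0.03 = 0.0042
Sum = 0.08168.
Largest term belongs to node-c, so node-c is most probable.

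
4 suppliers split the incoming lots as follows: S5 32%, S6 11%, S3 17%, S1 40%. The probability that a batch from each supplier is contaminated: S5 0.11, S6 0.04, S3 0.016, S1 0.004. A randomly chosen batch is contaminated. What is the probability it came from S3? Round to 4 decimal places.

By Bayes' rule, posterior ∝ prior × likelihood:
  S5: 0.32 × 0.11 = 0.0352
  S6: 0.11 × 0.04 = 0.0044
  S3: 0.17 × 0.016 = 0.00272
  S1: 0.4 × 0.004 = 0.0016
Normalizing constant = 0.04392.
P(S3 | evidence) = 0.00272 / 0.04392 ≈ 0.0619.

0.0619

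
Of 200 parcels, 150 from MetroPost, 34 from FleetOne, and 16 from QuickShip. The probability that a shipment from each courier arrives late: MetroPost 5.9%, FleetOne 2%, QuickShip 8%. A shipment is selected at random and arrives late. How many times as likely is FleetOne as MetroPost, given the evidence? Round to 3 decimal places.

0.077

Compute prior × likelihood for every hypothesis:
  MetroPost: 0.75 × 0.059 = 0.04425
  FleetOne: 0.17 × 0.02 = 0.0034
  QuickShip: 0.08 × 0.08 = 0.0064
Normalizing constant = 0.05405.
The ratio is 0.0034 / 0.04425 (the normalizer cancels) = 0.077.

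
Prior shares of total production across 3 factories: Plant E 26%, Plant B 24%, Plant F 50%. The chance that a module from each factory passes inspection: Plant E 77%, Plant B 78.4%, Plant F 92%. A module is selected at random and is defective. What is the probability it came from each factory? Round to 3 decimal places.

Plant E 0.394, Plant B 0.342, Plant F 0.264

Taking complements, P(defective | each) = Plant E 0.23, Plant B 0.216, Plant F 0.08.
Prior × likelihood for each hypothesis:
  Plant E: 0.26 × 0.23 = 0.0598
  Plant B: 0.24 × 0.216 = 0.05184
  Plant F: 0.5 × 0.08 = 0.04
Normalizing constant = 0.15164.
P(Plant E | defective) = 0.0598/0.15164 ≈ 0.394
P(Plant B | defective) = 0.05184/0.15164 ≈ 0.342
P(Plant F | defective) = 0.04/0.15164 ≈ 0.264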